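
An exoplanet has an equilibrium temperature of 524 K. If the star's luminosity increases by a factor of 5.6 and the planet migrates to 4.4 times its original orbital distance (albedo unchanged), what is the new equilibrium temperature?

T_eq ∝ L^(1/4) · d^(−1/2).
T′ = 524 × 5.6^(1/4) / 4.4^(1/2) = 384 K.

T_eq ≈ 384 K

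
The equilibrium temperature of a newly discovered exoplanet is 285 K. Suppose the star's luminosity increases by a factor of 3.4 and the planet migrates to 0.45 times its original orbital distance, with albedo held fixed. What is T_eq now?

T_eq ∝ L^(1/4) · d^(−1/2).
T′ = 285 × 3.4^(1/4) / 0.45^(1/2) = 577 K.

T_eq ≈ 577 K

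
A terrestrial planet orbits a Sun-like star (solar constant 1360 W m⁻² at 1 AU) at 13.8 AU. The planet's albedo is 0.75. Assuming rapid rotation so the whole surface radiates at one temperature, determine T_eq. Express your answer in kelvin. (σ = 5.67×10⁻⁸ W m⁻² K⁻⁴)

Flux at 13.8 AU: S = 1360/13.8² = 7.14 W m⁻².
Energy balance: absorbed = emitted ⇒ πR²·S(1−A) = 4πR²·σT_eq⁴, so T_eq⁴ = S(1−A)/(4σ).
T_eq = [7.14 × 0.25 / (4 × 5.67×10⁻⁸)]^(1/4) = (7.87×10⁶)^(1/4) = 53.0 K.

T_eq ≈ 53.0 K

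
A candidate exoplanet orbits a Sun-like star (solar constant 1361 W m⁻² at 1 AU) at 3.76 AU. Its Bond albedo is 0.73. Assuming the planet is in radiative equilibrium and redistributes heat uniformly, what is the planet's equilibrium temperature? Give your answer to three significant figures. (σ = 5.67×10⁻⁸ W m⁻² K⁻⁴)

T_eq ≈ 103 K

Flux at 3.76 AU: S = 1361/3.76² = 96.3 W m⁻².
Energy balance: absorbed = emitted ⇒ πR²·S(1−A) = 4πR²·σT_eq⁴, so T_eq⁴ = S(1−A)/(4σ).
T_eq = [96.3 × 0.27 / (4 × 5.67×10⁻⁸)]^(1/4) = (1.15×10⁸)^(1/4) = 103 K.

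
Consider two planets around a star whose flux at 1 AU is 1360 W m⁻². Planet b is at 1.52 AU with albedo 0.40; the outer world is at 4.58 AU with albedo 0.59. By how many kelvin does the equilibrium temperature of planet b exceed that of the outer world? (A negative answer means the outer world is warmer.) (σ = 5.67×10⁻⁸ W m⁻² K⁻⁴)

T_eq = [S₀(1−A)/(4σd²)]^(1/4), so T ∝ (1−A)^(1/4) / √d.
T₁ = [1360×0.60/(4×5.67×10⁻⁸×1.52²)]^(1/4) = 198.65 K.
T₂ = [1360×0.41/(4×5.67×10⁻⁸×4.58²)]^(1/4) = 104.05 K.

ΔT ≈ 94.6 K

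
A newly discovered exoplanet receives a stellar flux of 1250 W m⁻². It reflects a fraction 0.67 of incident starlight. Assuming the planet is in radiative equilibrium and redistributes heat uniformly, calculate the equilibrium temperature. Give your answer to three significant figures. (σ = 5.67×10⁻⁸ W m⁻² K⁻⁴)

T_eq ≈ 207 K

Energy balance: absorbed = emitted ⇒ πR²·S(1−A) = 4πR²·σT_eq⁴, so T_eq⁴ = S(1−A)/(4σ).
T_eq = [1250 × 0.33 / (4 × 5.67×10⁻⁸)]^(1/4) = (1.82×10⁹)^(1/4) = 207 K.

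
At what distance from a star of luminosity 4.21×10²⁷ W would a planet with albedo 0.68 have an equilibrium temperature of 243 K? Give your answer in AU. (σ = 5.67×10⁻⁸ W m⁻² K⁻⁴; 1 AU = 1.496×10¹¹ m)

d ≈ 2.46 AU

From T_eq⁴ = L(1−A)/(16πσd²): d = √[L(1−A)/(16πσT_eq⁴)].
d = √[4.21×10²⁷ × 0.32 / (16π × 5.67×10⁻⁸ × (243)⁴)] = 3.68×10¹¹ m = 2.46 AU.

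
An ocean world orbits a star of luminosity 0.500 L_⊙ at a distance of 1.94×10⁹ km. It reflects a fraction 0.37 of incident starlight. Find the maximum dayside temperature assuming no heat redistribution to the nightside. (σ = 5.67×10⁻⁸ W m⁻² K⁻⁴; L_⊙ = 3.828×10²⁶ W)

d = 1.94×10⁹ km = 1.94×10¹² m.
L = 0.500 × 3.828×10²⁶ = 1.91×10²⁶ W.
Flux: S = L/(4πd²) = 1.91×10²⁶/(4π×(1.94×10¹²)²) = 4.05 W m⁻².
With no redistribution each surface element balances locally: S(1−A) = σT⁴.
T = [4.05 × 0.63 / 5.67×10⁻⁸]^(1/4) = (4.50×10⁷)^(1/4) = 81.9 K.

T_ss ≈ 81.9 K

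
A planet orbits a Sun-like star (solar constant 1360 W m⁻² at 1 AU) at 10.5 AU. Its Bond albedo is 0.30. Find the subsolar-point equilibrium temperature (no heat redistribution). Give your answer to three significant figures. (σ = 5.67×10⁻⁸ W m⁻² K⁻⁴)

T_ss ≈ 111 K

Flux at 10.5 AU: S = 1360/10.5² = 12.3 W m⁻².
At the subsolar point the surface absorbs S(1−A) and emits σT⁴ per unit area — no factor of 4, since only the local patch is in balance.
T = [12.3 × 0.70 / 5.67×10⁻⁸]^(1/4) = (1.52×10⁸)^(1/4) = 111 K.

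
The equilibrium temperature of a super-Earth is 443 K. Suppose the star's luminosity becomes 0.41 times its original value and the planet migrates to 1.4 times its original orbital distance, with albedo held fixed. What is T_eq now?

T_eq ≈ 300 K

T_eq ∝ L^(1/4) · d^(−1/2).
T′ = 443 × 0.41^(1/4) / 1.4^(1/2) = 300 K.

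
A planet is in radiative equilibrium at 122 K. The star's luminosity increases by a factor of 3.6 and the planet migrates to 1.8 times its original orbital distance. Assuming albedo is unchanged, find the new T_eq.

T_eq ≈ 125 K

T_eq ∝ L^(1/4) · d^(−1/2).
T′ = 122 × 3.6^(1/4) / 1.8^(1/2) = 125 K.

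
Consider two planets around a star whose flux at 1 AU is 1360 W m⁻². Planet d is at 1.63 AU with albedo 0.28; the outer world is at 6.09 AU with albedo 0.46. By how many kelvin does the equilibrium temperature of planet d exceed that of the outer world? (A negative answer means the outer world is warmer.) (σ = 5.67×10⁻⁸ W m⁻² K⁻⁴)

T_eq = [S₀(1−A)/(4σd²)]^(1/4), so T ∝ (1−A)^(1/4) / √d.
T₁ = [1360×0.72/(4×5.67×10⁻⁸×1.63²)]^(1/4) = 200.78 K.
T₂ = [1360×0.54/(4×5.67×10⁻⁸×6.09²)]^(1/4) = 96.66 K.

ΔT ≈ 104.1 K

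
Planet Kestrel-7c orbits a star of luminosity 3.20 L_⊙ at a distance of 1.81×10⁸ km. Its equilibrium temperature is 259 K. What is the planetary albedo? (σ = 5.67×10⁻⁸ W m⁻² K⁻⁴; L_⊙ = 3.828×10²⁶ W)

d = 1.81×10⁸ km = 1.81×10¹¹ m.
L = 3.20 × 3.828×10²⁶ = 1.22×10²⁷ W.
Flux: S = L/(4πd²) = 1.22×10²⁷/(4π×(1.81×10¹¹)²) = 2980 W m⁻².
From T_eq⁴ = S(1−A)/(4σ): 1−A = 4σT_eq⁴/S.
1−A = 4 × 5.67×10⁻⁸ × (259)⁴ / 2980 = 0.343.

A ≈ 0.66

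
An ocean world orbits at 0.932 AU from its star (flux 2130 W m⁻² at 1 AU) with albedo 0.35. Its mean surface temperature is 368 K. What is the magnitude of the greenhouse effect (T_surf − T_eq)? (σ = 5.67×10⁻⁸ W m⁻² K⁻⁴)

S = 2130/0.932² = 2452 W m⁻².
T_eq = [S(1−A)/(4σ)]^(1/4) = [2452×0.65/(4×5.67×10⁻⁸)]^(1/4) = 289.5 K.
ΔT = T_surf − T_eq = 368 − 289.5.

ΔT ≈ 78.5 K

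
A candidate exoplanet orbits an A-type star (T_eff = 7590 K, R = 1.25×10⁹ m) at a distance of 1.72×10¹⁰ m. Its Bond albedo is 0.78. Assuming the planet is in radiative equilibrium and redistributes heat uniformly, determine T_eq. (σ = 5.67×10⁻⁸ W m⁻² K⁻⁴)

T_eq ≈ 991 K

L = 4πR_⋆²σT_⋆⁴ = 4π(1.25×10⁹)² × 5.67×10⁻⁸ × (7590)⁴ = 3.69×10²⁷ W.
S = L/(4πd²) = 9.94×10⁵ W m⁻².
Energy balance: absorbed = emitted ⇒ πR²·S(1−A) = 4πR²·σT_eq⁴, so T_eq⁴ = S(1−A)/(4σ).
T_eq = [9.94×10⁵ × 0.22 / (4 × 5.67×10⁻⁸)]^(1/4) = (9.64×10¹¹)^(1/4) = 991 K.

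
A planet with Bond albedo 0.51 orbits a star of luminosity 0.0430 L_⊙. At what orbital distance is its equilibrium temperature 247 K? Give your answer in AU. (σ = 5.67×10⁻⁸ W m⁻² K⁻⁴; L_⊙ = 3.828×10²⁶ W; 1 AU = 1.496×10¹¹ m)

d ≈ 0.184 AU

L = 0.0430 × 3.828×10²⁶ = 1.65×10²⁵ W.
From T_eq⁴ = L(1−A)/(16πσd²): d = √[L(1−A)/(16πσT_eq⁴)].
d = √[1.65×10²⁵ × 0.49 / (16π × 5.67×10⁻⁸ × (247)⁴)] = 2.76×10¹⁰ m = 0.184 AU.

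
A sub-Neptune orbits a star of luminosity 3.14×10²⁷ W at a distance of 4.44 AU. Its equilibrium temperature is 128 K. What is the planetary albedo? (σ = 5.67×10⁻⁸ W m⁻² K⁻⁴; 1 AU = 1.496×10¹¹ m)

A ≈ 0.89

d = 4.44 AU = 6.64×10¹¹ m.
Flux: S = L/(4πd²) = 3.14×10²⁷/(4π×(6.64×10¹¹)²) = 566 W m⁻².
From T_eq⁴ = S(1−A)/(4σ): 1−A = 4σT_eq⁴/S.
1−A = 4 × 5.67×10⁻⁸ × (128)⁴ / 566 = 0.107.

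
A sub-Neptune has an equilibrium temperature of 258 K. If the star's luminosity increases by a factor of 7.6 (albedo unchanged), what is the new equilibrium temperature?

T_eq ≈ 428 K

T_eq ∝ L^(1/4) · d^(−1/2).
T′ = 258 × 7.6^(1/4) = 428 K.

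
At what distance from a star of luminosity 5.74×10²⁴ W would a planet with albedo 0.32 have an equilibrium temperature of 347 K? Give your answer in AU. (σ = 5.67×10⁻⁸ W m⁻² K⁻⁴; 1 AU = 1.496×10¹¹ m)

From T_eq⁴ = L(1−A)/(16πσd²): d = √[L(1−A)/(16πσT_eq⁴)].
d = √[5.74×10²⁴ × 0.68 / (16π × 5.67×10⁻⁸ × (347)⁴)] = 9.72×10⁹ m = 0.0650 AU.

d ≈ 0.0650 AU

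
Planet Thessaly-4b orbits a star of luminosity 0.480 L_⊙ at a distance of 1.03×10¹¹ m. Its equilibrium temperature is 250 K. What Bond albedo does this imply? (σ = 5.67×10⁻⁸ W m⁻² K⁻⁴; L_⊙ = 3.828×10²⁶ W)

A ≈ 0.36

L = 0.480 × 3.828×10²⁶ = 1.84×10²⁶ W.
Flux: S = L/(4πd²) = 1.84×10²⁶/(4π×(1.03×10¹¹)²) = 1380 W m⁻².
From T_eq⁴ = S(1−A)/(4σ): 1−A = 4σT_eq⁴/S.
1−A = 4 × 5.67×10⁻⁸ × (250)⁴ / 1380 = 0.643.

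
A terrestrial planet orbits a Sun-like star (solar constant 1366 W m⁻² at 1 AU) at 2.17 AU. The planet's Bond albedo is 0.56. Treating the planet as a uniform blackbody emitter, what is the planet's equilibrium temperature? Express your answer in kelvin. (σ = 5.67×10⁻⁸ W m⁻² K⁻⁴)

T_eq ≈ 154 K

Flux at 2.17 AU: S = 1366/2.17² = 290 W m⁻².
Energy balance: absorbed = emitted ⇒ πR²·S(1−A) = 4πR²·σT_eq⁴, so T_eq⁴ = S(1−A)/(4σ).
T_eq = [290 × 0.44 / (4 × 5.67×10⁻⁸)]^(1/4) = (5.63×10⁸)^(1/4) = 154 K.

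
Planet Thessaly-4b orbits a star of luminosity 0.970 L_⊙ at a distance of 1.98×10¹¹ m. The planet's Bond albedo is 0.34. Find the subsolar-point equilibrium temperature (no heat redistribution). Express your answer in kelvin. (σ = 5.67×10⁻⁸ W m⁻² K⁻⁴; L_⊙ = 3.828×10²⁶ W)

T_ss ≈ 306 K

L = 0.970 × 3.828×10²⁶ = 3.71×10²⁶ W.
Flux: S = L/(4πd²) = 3.71×10²⁶/(4π×(1.98×10¹¹)²) = 754 W m⁻².
At the subsolar point the surface absorbs S(1−A) and emits σT⁴ per unit area — no factor of 4, since only the local patch is in balance.
T = [754 × 0.66 / 5.67×10⁻⁸]^(1/4) = (8.77×10⁹)^(1/4) = 306 K.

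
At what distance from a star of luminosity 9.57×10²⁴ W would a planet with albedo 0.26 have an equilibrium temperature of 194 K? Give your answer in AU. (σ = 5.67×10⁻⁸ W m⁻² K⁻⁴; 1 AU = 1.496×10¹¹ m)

From T_eq⁴ = L(1−A)/(16πσd²): d = √[L(1−A)/(16πσT_eq⁴)].
d = √[9.57×10²⁴ × 0.74 / (16π × 5.67×10⁻⁸ × (194)⁴)] = 4.19×10¹⁰ m = 0.280 AU.

d ≈ 0.280 AU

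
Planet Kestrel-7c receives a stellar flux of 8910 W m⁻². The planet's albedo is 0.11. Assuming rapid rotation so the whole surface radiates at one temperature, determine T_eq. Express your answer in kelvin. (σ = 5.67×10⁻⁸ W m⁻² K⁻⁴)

T_eq ≈ 432 K

Energy balance: absorbed = emitted ⇒ πR²·S(1−A) = 4πR²·σT_eq⁴, so T_eq⁴ = S(1−A)/(4σ).
T_eq = [8910 × 0.89 / (4 × 5.67×10⁻⁸)]^(1/4) = (3.50×10¹⁰)^(1/4) = 432 K.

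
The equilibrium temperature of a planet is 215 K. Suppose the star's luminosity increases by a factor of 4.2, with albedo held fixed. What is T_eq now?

T_eq ≈ 308 K

T_eq ∝ L^(1/4) · d^(−1/2).
T′ = 215 × 4.2^(1/4) = 308 K.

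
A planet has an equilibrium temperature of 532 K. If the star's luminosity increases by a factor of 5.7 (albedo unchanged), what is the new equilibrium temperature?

T_eq ∝ L^(1/4) · d^(−1/2).
T′ = 532 × 5.7^(1/4) = 822 K.

T_eq ≈ 822 K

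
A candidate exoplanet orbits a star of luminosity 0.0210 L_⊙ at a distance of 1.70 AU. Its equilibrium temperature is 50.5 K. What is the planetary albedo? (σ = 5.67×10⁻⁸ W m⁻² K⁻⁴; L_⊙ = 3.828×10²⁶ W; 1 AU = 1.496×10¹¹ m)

A ≈ 0.85

d = 1.70 AU = 2.54×10¹¹ m.
L = 0.0210 × 3.828×10²⁶ = 8.04×10²⁴ W.
Flux: S = L/(4πd²) = 8.04×10²⁴/(4π×(2.54×10¹¹)²) = 9.89 W m⁻².
From T_eq⁴ = S(1−A)/(4σ): 1−A = 4σT_eq⁴/S.
1−A = 4 × 5.67×10⁻⁸ × (50.5)⁴ / 9.89 = 0.149.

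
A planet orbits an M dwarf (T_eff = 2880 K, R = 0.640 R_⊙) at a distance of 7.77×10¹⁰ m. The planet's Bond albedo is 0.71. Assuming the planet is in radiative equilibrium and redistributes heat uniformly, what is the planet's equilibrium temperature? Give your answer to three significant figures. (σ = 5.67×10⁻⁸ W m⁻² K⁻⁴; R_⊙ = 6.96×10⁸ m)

R_⋆ = 0.640 × 6.96×10⁸ = 4.45×10⁸ m.
L = 4πR_⋆²σT_⋆⁴ = 4π(4.45×10⁸)² × 5.67×10⁻⁸ × (2880)⁴ = 9.73×10²⁴ W.
S = L/(4πd²) = 128 W m⁻².
Energy balance: absorbed = emitted ⇒ πR²·S(1−A) = 4πR²·σT_eq⁴, so T_eq⁴ = S(1−A)/(4σ).
T_eq = [128 × 0.29 / (4 × 5.67×10⁻⁸)]^(1/4) = (1.64×10⁸)^(1/4) = 113 K.

T_eq ≈ 113 K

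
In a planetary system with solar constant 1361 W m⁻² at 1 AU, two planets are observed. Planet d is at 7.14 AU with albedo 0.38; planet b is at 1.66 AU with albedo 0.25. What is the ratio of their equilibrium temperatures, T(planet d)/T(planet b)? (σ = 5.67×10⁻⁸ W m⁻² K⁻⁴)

T₁/T₂ ≈ 0.460

T_eq = [S₀(1−A)/(4σd²)]^(1/4), so T ∝ (1−A)^(1/4) / √d.
T₁ = [1361×0.62/(4×5.67×10⁻⁸×7.14²)]^(1/4) = 92.43 K.
T₂ = [1361×0.75/(4×5.67×10⁻⁸×1.66²)]^(1/4) = 201.03 K.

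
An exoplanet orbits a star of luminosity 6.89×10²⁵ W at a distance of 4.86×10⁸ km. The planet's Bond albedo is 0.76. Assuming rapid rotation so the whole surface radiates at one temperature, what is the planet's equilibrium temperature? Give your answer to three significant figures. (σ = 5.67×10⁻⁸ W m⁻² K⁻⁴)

T_eq ≈ 70.4 K

d = 4.86×10⁸ km = 4.86×10¹¹ m.
Flux: S = L/(4πd²) = 6.89×10²⁵/(4π×(4.86×10¹¹)²) = 23.2 W m⁻².
Energy balance: absorbed = emitted ⇒ πR²·S(1−A) = 4πR²·σT_eq⁴, so T_eq⁴ = S(1−A)/(4σ).
T_eq = [23.2 × 0.24 / (4 × 5.67×10⁻⁸)]^(1/4) = (2.46×10⁷)^(1/4) = 70.4 K.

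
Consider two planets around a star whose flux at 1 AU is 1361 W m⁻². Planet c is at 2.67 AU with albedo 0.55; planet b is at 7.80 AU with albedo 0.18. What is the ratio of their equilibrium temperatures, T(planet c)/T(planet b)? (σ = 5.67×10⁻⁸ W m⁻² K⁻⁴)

T₁/T₂ ≈ 1.471

T_eq = [S₀(1−A)/(4σd²)]^(1/4), so T ∝ (1−A)^(1/4) / √d.
T₁ = [1361×0.45/(4×5.67×10⁻⁸×2.67²)]^(1/4) = 139.51 K.
T₂ = [1361×0.82/(4×5.67×10⁻⁸×7.80²)]^(1/4) = 94.83 K.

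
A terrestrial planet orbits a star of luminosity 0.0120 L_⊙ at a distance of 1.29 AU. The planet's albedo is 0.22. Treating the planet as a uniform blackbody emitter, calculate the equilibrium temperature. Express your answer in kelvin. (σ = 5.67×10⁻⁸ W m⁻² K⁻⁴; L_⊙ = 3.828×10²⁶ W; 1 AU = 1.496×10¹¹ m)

d = 1.29 AU = 1.93×10¹¹ m.
L = 0.0120 × 3.828×10²⁶ = 4.59×10²⁴ W.
Flux: S = L/(4πd²) = 4.59×10²⁴/(4π×(1.93×10¹¹)²) = 9.82 W m⁻².
Energy balance: absorbed = emitted ⇒ πR²·S(1−A) = 4πR²·σT_eq⁴, so T_eq⁴ = S(1−A)/(4σ).
T_eq = [9.82 × 0.78 / (4 × 5.67×10⁻⁸)]^(1/4) = (3.38×10⁷)^(1/4) = 76.2 K.

T_eq ≈ 76.2 K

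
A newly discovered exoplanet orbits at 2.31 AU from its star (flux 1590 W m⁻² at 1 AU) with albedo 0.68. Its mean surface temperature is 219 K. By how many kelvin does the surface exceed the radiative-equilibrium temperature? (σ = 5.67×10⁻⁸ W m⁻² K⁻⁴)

ΔT ≈ 75.8 K

S = 1590/2.31² = 298.0 W m⁻².
T_eq = [S(1−A)/(4σ)]^(1/4) = [298.0×0.32/(4×5.67×10⁻⁸)]^(1/4) = 143.2 K.
ΔT = T_surf − T_eq = 219 − 143.2.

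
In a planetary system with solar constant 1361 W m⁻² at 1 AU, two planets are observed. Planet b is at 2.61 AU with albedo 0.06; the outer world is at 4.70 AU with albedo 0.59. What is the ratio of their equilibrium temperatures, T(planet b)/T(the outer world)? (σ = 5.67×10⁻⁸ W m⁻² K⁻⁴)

T_eq = [S₀(1−A)/(4σd²)]^(1/4), so T ∝ (1−A)^(1/4) / √d.
T₁ = [1361×0.94/(4×5.67×10⁻⁸×2.61²)]^(1/4) = 169.64 K.
T₂ = [1361×0.41/(4×5.67×10⁻⁸×4.70²)]^(1/4) = 102.73 K.

T₁/T₂ ≈ 1.651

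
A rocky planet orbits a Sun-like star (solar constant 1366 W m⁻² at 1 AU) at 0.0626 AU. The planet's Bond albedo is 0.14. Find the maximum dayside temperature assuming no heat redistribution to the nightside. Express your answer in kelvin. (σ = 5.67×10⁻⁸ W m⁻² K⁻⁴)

T_ss ≈ 1520 K

Flux at 0.0626 AU: S = 1366/0.0626² = 3.49×10⁵ W m⁻².
With no redistribution each surface element balances locally: S(1−A) = σT⁴.
T = [3.49×10⁵ × 0.86 / 5.67×10⁻⁸]^(1/4) = (5.29×10¹²)^(1/4) = 1520 K.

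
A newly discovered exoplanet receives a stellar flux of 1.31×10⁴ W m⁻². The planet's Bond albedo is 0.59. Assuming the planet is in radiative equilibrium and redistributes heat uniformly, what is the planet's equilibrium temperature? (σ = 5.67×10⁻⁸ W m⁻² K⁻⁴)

T_eq ≈ 392 K

Energy balance: absorbed = emitted ⇒ πR²·S(1−A) = 4πR²·σT_eq⁴, so T_eq⁴ = S(1−A)/(4σ).
T_eq = [1.31×10⁴ × 0.41 / (4 × 5.67×10⁻⁸)]^(1/4) = (2.37×10¹⁰)^(1/4) = 392 K.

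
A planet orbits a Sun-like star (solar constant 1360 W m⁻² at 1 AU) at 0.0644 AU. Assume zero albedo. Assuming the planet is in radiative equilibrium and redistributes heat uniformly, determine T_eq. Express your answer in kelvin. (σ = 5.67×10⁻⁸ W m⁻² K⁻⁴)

Flux at 0.0644 AU: S = 1360/0.0644² = 3.28×10⁵ W m⁻².
Energy balance: absorbed = emitted ⇒ πR²·S(1−A) = 4πR²·σT_eq⁴, so T_eq⁴ = S(1−A)/(4σ).
T_eq = [3.28×10⁵ × 1.00 / (4 × 5.67×10⁻⁸)]^(1/4) = (1.45×10¹²)^(1/4) = 1100 K.

T_eq ≈ 1100 K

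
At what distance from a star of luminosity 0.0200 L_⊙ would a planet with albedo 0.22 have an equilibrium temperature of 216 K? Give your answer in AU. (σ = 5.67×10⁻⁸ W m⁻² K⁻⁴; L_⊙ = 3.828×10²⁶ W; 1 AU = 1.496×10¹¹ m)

L = 0.0200 × 3.828×10²⁶ = 7.66×10²⁴ W.
From T_eq⁴ = L(1−A)/(16πσd²): d = √[L(1−A)/(16πσT_eq⁴)].
d = √[7.66×10²⁴ × 0.78 / (16π × 5.67×10⁻⁸ × (216)⁴)] = 3.10×10¹⁰ m = 0.207 AU.

d ≈ 0.207 AU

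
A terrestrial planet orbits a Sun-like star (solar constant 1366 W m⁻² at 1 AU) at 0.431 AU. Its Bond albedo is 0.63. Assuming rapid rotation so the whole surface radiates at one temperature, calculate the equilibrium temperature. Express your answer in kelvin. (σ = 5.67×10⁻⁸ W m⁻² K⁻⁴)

Flux at 0.431 AU: S = 1366/0.431² = 7350 W m⁻².
Energy balance: absorbed = emitted ⇒ πR²·S(1−A) = 4πR²·σT_eq⁴, so T_eq⁴ = S(1−A)/(4σ).
T_eq = [7350 × 0.37 / (4 × 5.67×10⁻⁸)]^(1/4) = (1.20×10¹⁰)^(1/4) = 331 K.

T_eq ≈ 331 K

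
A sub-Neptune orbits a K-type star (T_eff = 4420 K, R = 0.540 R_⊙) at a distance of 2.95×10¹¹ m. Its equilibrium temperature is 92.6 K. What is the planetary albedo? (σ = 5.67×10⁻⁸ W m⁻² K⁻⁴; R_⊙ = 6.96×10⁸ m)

A ≈ 0.53

R_⋆ = 0.540 × 6.96×10⁸ = 3.76×10⁸ m.
L = 4πR_⋆²σT_⋆⁴ = 4π(3.76×10⁸)² × 5.67×10⁻⁸ × (4420)⁴ = 3.84×10²⁵ W.
S = L/(4πd²) = 35.1 W m⁻².
From T_eq⁴ = S(1−A)/(4σ): 1−A = 4σT_eq⁴/S.
1−A = 4 × 5.67×10⁻⁸ × (92.6)⁴ / 35.1 = 0.475.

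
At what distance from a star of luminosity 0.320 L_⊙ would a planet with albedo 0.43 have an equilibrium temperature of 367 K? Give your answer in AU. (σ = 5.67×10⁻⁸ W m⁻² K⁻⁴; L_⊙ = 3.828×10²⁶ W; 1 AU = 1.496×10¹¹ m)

d ≈ 0.246 AU

L = 0.320 × 3.828×10²⁶ = 1.22×10²⁶ W.
From T_eq⁴ = L(1−A)/(16πσd²): d = √[L(1−A)/(16πσT_eq⁴)].
d = √[1.22×10²⁶ × 0.57 / (16π × 5.67×10⁻⁸ × (367)⁴)] = 3.67×10¹⁰ m = 0.246 AU.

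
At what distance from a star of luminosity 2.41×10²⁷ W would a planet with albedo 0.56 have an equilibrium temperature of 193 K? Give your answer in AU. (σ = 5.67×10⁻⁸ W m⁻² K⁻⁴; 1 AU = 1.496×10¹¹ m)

From T_eq⁴ = L(1−A)/(16πσd²): d = √[L(1−A)/(16πσT_eq⁴)].
d = √[2.41×10²⁷ × 0.44 / (16π × 5.67×10⁻⁸ × (193)⁴)] = 5.18×10¹¹ m = 3.46 AU.

d ≈ 3.46 AU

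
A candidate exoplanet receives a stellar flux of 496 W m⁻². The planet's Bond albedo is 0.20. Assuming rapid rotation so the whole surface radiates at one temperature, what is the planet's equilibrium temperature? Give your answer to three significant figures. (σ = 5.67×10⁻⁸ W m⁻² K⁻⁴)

T_eq ≈ 205 K

Energy balance: absorbed = emitted ⇒ πR²·S(1−A) = 4πR²·σT_eq⁴, so T_eq⁴ = S(1−A)/(4σ).
T_eq = [496 × 0.80 / (4 × 5.67×10⁻⁸)]^(1/4) = (1.75×10⁹)^(1/4) = 205 K.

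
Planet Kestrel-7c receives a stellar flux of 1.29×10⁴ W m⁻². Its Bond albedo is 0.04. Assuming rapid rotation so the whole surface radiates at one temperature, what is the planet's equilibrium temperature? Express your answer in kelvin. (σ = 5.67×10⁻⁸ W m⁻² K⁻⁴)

Energy balance: absorbed = emitted ⇒ πR²·S(1−A) = 4πR²·σT_eq⁴, so T_eq⁴ = S(1−A)/(4σ).
T_eq = [1.29×10⁴ × 0.96 / (4 × 5.67×10⁻⁸)]^(1/4) = (5.46×10¹⁰)^(1/4) = 483 K.

T_eq ≈ 483 K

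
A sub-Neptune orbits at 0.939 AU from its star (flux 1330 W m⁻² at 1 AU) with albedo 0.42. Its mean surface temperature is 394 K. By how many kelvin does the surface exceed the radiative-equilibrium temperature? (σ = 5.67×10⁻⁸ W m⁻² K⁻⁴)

ΔT ≈ 144.8 K

S = 1330/0.939² = 1508 W m⁻².
T_eq = [S(1−A)/(4σ)]^(1/4) = [1508×0.58/(4×5.67×10⁻⁸)]^(1/4) = 249.2 K.
ΔT = T_surf − T_eq = 394 − 249.2.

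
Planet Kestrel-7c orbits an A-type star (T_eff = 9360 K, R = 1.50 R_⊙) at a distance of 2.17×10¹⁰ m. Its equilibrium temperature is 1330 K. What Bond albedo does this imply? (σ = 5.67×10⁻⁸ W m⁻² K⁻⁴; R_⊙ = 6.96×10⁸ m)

A ≈ 0.30

R_⋆ = 1.50 × 6.96×10⁸ = 1.04×10⁹ m.
L = 4πR_⋆²σT_⋆⁴ = 4π(1.04×10⁹)² × 5.67×10⁻⁸ × (9360)⁴ = 5.96×10²⁷ W.
S = L/(4πd²) = 1.01×10⁶ W m⁻².
From T_eq⁴ = S(1−A)/(4σ): 1−A = 4σT_eq⁴/S.
1−A = 4 × 5.67×10⁻⁸ × (1330)⁴ / 1.01×10⁶ = 0.705.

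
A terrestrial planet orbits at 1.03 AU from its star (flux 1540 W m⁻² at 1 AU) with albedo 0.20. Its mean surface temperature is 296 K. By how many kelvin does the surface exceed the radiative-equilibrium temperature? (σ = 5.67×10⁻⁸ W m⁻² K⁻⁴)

S = 1540/1.03² = 1452 W m⁻².
T_eq = [S(1−A)/(4σ)]^(1/4) = [1452×0.80/(4×5.67×10⁻⁸)]^(1/4) = 267.5 K.
ΔT = T_surf − T_eq = 296 − 267.5.

ΔT ≈ 28.5 K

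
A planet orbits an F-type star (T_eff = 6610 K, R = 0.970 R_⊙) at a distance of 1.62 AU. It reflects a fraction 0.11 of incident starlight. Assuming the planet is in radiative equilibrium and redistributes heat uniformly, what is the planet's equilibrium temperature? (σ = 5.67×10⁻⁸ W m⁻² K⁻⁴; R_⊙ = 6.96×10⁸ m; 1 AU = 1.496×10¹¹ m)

R_⋆ = 0.970 × 6.96×10⁸ = 6.75×10⁸ m.
d = 1.62 AU = 2.42×10¹¹ m.
L = 4πR_⋆²σT_⋆⁴ = 4π(6.75×10⁸)² × 5.67×10⁻⁸ × (6610)⁴ = 6.20×10²⁶ W.
S = L/(4πd²) = 840 W m⁻².
Energy balance: absorbed = emitted ⇒ πR²·S(1−A) = 4πR²·σT_eq⁴, so T_eq⁴ = S(1−A)/(4σ).
T_eq = [840 × 0.89 / (4 × 5.67×10⁻⁸)]^(1/4) = (3.30×10⁹)^(1/4) = 240 K.

T_eq ≈ 240 K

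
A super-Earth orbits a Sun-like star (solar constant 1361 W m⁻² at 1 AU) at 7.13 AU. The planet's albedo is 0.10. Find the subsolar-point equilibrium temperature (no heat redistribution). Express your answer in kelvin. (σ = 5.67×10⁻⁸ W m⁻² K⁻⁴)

T_ss ≈ 144 K

Flux at 7.13 AU: S = 1361/7.13² = 26.8 W m⁻².
At the subsolar point the surface absorbs S(1−A) and emits σT⁴ per unit area — no factor of 4, since only the local patch is in balance.
T = [26.8 × 0.90 / 5.67×10⁻⁸]^(1/4) = (4.25×10⁸)^(1/4) = 144 K.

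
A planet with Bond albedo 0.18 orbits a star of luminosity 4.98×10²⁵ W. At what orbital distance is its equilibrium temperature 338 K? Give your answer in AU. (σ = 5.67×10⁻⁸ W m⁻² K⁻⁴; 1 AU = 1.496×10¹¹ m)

From T_eq⁴ = L(1−A)/(16πσd²): d = √[L(1−A)/(16πσT_eq⁴)].
d = √[4.98×10²⁵ × 0.82 / (16π × 5.67×10⁻⁸ × (338)⁴)] = 3.31×10¹⁰ m = 0.221 AU.

d ≈ 0.221 AU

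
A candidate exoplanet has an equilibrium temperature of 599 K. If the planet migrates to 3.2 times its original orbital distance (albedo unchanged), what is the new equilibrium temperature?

T_eq ∝ L^(1/4) · d^(−1/2).
T′ = 599 / 3.2^(1/2) = 335 K.

T_eq ≈ 335 K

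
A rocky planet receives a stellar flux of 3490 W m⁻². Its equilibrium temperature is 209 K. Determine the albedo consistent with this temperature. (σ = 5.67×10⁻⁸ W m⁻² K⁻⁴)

A ≈ 0.88

From T_eq⁴ = S(1−A)/(4σ): 1−A = 4σT_eq⁴/S.
1−A = 4 × 5.67×10⁻⁸ × (209)⁴ / 3490 = 0.124.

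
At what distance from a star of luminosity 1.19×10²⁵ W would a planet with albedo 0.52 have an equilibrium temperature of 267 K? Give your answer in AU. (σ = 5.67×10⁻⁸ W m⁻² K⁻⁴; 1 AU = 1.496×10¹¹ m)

d ≈ 0.133 AU

From T_eq⁴ = L(1−A)/(16πσd²): d = √[L(1−A)/(16πσT_eq⁴)].
d = √[1.19×10²⁵ × 0.48 / (16π × 5.67×10⁻⁸ × (267)⁴)] = 1.99×10¹⁰ m = 0.133 AU.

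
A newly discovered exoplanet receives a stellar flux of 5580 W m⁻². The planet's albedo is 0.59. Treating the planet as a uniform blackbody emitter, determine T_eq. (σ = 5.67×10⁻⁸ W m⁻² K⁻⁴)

Energy balance: absorbed = emitted ⇒ πR²·S(1−A) = 4πR²·σT_eq⁴, so T_eq⁴ = S(1−A)/(4σ).
T_eq = [5580 × 0.41 / (4 × 5.67×10⁻⁸)]^(1/4) = (1.01×10¹⁰)^(1/4) = 317 K.

T_eq ≈ 317 K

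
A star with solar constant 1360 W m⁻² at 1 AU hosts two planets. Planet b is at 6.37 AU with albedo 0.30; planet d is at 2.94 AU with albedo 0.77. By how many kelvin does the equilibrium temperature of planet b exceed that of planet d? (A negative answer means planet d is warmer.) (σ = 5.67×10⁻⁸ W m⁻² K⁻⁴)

ΔT ≈ -11.5 K

T_eq = [S₀(1−A)/(4σd²)]^(1/4), so T ∝ (1−A)^(1/4) / √d.
T₁ = [1360×0.70/(4×5.67×10⁻⁸×6.37²)]^(1/4) = 100.85 K.
T₂ = [1360×0.23/(4×5.67×10⁻⁸×2.94²)]^(1/4) = 112.39 K.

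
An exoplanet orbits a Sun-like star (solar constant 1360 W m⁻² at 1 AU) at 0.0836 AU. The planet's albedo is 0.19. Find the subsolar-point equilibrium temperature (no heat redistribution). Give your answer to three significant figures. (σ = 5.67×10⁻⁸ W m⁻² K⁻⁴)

T_ss ≈ 1290 K

Flux at 0.0836 AU: S = 1360/0.0836² = 1.95×10⁵ W m⁻².
At the subsolar point the surface absorbs S(1−A) and emits σT⁴ per unit area — no factor of 4, since only the local patch is in balance.
T = [1.95×10⁵ × 0.81 / 5.67×10⁻⁸]^(1/4) = (2.78×10¹²)^(1/4) = 1290 K.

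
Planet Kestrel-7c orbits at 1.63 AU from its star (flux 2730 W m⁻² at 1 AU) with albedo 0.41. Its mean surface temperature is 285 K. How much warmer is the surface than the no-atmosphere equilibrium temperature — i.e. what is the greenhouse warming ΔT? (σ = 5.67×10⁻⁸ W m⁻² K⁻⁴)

ΔT ≈ 57.6 K

S = 2730/1.63² = 1028 W m⁻².
T_eq = [S(1−A)/(4σ)]^(1/4) = [1028×0.59/(4×5.67×10⁻⁸)]^(1/4) = 227.4 K.
ΔT = T_surf − T_eq = 285 − 227.4.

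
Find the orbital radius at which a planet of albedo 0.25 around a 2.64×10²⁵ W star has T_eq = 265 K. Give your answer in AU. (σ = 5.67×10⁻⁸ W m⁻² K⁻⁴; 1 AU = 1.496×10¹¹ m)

From T_eq⁴ = L(1−A)/(16πσd²): d = √[L(1−A)/(16πσT_eq⁴)].
d = √[2.64×10²⁵ × 0.75 / (16π × 5.67×10⁻⁸ × (265)⁴)] = 3.75×10¹⁰ m = 0.251 AU.

d ≈ 0.251 AU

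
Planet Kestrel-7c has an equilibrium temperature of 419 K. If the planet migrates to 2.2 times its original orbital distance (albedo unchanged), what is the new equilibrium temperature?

T_eq ≈ 282 K

T_eq ∝ L^(1/4) · d^(−1/2).
T′ = 419 / 2.2^(1/2) = 282 K.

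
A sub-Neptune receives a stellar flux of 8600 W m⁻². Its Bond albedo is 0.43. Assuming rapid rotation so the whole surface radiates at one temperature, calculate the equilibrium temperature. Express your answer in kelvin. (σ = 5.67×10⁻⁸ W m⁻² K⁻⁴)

T_eq ≈ 383 K

Energy balance: absorbed = emitted ⇒ πR²·S(1−A) = 4πR²·σT_eq⁴, so T_eq⁴ = S(1−A)/(4σ).
T_eq = [8600 × 0.57 / (4 × 5.67×10⁻⁸)]^(1/4) = (2.16×10¹⁰)^(1/4) = 383 K.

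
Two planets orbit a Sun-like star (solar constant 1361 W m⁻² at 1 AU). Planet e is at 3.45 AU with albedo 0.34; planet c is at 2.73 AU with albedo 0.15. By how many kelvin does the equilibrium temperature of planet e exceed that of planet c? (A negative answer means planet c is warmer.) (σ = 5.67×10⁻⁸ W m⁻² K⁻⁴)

ΔT ≈ -26.7 K

T_eq = [S₀(1−A)/(4σd²)]^(1/4), so T ∝ (1−A)^(1/4) / √d.
T₁ = [1361×0.66/(4×5.67×10⁻⁸×3.45²)]^(1/4) = 135.06 K.
T₂ = [1361×0.85/(4×5.67×10⁻⁸×2.73²)]^(1/4) = 161.74 K.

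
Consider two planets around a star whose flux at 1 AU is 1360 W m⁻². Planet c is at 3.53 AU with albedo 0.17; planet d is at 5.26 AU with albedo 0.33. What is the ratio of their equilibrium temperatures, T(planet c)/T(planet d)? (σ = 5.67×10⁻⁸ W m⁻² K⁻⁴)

T_eq = [S₀(1−A)/(4σd²)]^(1/4), so T ∝ (1−A)^(1/4) / √d.
T₁ = [1360×0.83/(4×5.67×10⁻⁸×3.53²)]^(1/4) = 141.37 K.
T₂ = [1360×0.67/(4×5.67×10⁻⁸×5.26²)]^(1/4) = 109.77 K.

T₁/T₂ ≈ 1.288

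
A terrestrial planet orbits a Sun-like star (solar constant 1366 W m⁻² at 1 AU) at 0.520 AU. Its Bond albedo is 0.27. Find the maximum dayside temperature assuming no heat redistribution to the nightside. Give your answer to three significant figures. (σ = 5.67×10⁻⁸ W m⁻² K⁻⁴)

Flux at 0.520 AU: S = 1366/0.520² = 5050 W m⁻².
With no redistribution each surface element balances locally: S(1−A) = σT⁴.
T = [5050 × 0.73 / 5.67×10⁻⁸]^(1/4) = (6.50×10¹⁰)^(1/4) = 505 K.

T_ss ≈ 505 K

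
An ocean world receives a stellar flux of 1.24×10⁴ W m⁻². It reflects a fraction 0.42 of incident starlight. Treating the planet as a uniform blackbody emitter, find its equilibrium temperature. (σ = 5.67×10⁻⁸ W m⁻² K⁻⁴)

T_eq ≈ 422 K

Energy balance: absorbed = emitted ⇒ πR²·S(1−A) = 4πR²·σT_eq⁴, so T_eq⁴ = S(1−A)/(4σ).
T_eq = [1.24×10⁴ × 0.58 / (4 × 5.67×10⁻⁸)]^(1/4) = (3.17×10¹⁰)^(1/4) = 422 K.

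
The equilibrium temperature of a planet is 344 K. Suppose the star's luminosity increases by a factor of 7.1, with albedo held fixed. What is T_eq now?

T_eq ≈ 562 K

T_eq ∝ L^(1/4) · d^(−1/2).
T′ = 344 × 7.1^(1/4) = 562 K.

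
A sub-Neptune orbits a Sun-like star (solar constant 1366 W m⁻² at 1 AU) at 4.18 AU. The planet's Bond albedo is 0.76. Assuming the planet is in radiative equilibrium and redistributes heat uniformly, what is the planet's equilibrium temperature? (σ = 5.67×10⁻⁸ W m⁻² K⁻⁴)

T_eq ≈ 95.4 K

Flux at 4.18 AU: S = 1366/4.18² = 78.2 W m⁻².
Energy balance: absorbed = emitted ⇒ πR²·S(1−A) = 4πR²·σT_eq⁴, so T_eq⁴ = S(1−A)/(4σ).
T_eq = [78.2 × 0.24 / (4 × 5.67×10⁻⁸)]^(1/4) = (8.27×10⁷)^(1/4) = 95.4 K.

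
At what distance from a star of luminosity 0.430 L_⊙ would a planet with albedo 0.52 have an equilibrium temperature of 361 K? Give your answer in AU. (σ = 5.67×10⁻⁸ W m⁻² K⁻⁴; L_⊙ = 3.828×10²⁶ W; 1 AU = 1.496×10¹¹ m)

d ≈ 0.270 AU

L = 0.430 × 3.828×10²⁶ = 1.65×10²⁶ W.
From T_eq⁴ = L(1−A)/(16πσd²): d = √[L(1−A)/(16πσT_eq⁴)].
d = √[1.65×10²⁶ × 0.48 / (16π × 5.67×10⁻⁸ × (361)⁴)] = 4.04×10¹⁰ m = 0.270 AU.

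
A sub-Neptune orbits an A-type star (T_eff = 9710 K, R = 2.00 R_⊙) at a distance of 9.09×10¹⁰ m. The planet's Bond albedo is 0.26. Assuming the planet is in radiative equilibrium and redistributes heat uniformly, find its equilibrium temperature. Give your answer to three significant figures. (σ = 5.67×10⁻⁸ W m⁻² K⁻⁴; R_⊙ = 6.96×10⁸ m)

R_⋆ = 2.00 × 6.96×10⁸ = 1.39×10⁹ m.
L = 4πR_⋆²σT_⋆⁴ = 4π(1.39×10⁹)² × 5.67×10⁻⁸ × (9710)⁴ = 1.23×10²⁸ W.
S = L/(4πd²) = 1.18×10⁵ W m⁻².
Energy balance: absorbed = emitted ⇒ πR²·S(1−A) = 4πR²·σT_eq⁴, so T_eq⁴ = S(1−A)/(4σ).
T_eq = [1.18×10⁵ × 0.74 / (4 × 5.67×10⁻⁸)]^(1/4) = (3.86×10¹¹)^(1/4) = 788 K.

T_eq ≈ 788 K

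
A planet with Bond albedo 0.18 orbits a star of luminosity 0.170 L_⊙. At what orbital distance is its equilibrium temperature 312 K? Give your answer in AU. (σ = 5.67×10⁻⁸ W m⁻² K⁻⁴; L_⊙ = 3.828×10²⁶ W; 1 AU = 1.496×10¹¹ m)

d ≈ 0.297 AU

L = 0.170 × 3.828×10²⁶ = 6.51×10²⁵ W.
From T_eq⁴ = L(1−A)/(16πσd²): d = √[L(1−A)/(16πσT_eq⁴)].
d = √[6.51×10²⁵ × 0.82 / (16π × 5.67×10⁻⁸ × (312)⁴)] = 4.45×10¹⁰ m = 0.297 AU.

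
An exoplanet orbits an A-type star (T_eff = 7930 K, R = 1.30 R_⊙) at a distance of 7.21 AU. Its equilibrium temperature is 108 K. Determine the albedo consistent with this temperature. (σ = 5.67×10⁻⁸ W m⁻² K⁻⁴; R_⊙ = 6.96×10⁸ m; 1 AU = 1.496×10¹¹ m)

R_⋆ = 1.30 × 6.96×10⁸ = 9.05×10⁸ m.
d = 7.21 AU = 1.08×10¹² m.
L = 4πR_⋆²σT_⋆⁴ = 4π(9.05×10⁸)² × 5.67×10⁻⁸ × (7930)⁴ = 2.31×10²⁷ W.
S = L/(4πd²) = 158 W m⁻².
From T_eq⁴ = S(1−A)/(4σ): 1−A = 4σT_eq⁴/S.
1−A = 4 × 5.67×10⁻⁸ × (108)⁴ / 158 = 0.196.

A ≈ 0.80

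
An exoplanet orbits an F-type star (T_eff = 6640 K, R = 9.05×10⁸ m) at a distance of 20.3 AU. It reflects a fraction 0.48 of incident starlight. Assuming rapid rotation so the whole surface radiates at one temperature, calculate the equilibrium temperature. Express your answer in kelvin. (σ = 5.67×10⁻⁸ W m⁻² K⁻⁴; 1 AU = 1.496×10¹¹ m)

d = 20.3 AU = 3.04×10¹² m.
L = 4πR_⋆²σT_⋆⁴ = 4π(9.05×10⁸)² × 5.67×10⁻⁸ × (6640)⁴ = 1.13×10²⁷ W.
S = L/(4πd²) = 9.79 W m⁻².
Energy balance: absorbed = emitted ⇒ πR²·S(1−A) = 4πR²·σT_eq⁴, so T_eq⁴ = S(1−A)/(4σ).
T_eq = [9.79 × 0.52 / (4 × 5.67×10⁻⁸)]^(1/4) = (2.24×10⁷)^(1/4) = 68.8 K.

T_eq ≈ 68.8 K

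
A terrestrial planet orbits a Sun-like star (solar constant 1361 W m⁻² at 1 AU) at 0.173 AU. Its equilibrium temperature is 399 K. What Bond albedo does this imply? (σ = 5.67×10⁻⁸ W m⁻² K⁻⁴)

Flux at 0.173 AU: S = 1361/0.173² = 4.55×10⁴ W m⁻².
From T_eq⁴ = S(1−A)/(4σ): 1−A = 4σT_eq⁴/S.
1−A = 4 × 5.67×10⁻⁸ × (399)⁴ / 4.55×10⁴ = 0.126.

A ≈ 0.87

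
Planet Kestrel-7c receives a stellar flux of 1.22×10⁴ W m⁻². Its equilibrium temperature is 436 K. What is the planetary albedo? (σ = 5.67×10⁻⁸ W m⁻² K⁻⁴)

A ≈ 0.33

From T_eq⁴ = S(1−A)/(4σ): 1−A = 4σT_eq⁴/S.
1−A = 4 × 5.67×10⁻⁸ × (436)⁴ / 1.22×10⁴ = 0.672.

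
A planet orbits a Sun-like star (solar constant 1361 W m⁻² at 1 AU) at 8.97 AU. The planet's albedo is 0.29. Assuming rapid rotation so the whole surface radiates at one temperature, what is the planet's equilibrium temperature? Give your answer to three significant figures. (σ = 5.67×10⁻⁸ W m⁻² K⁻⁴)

T_eq ≈ 85.3 K

Flux at 8.97 AU: S = 1361/8.97² = 16.9 W m⁻².
Energy balance: absorbed = emitted ⇒ πR²·S(1−A) = 4πR²·σT_eq⁴, so T_eq⁴ = S(1−A)/(4σ).
T_eq = [16.9 × 0.71 / (4 × 5.67×10⁻⁸)]^(1/4) = (5.30×10⁷)^(1/4) = 85.3 K.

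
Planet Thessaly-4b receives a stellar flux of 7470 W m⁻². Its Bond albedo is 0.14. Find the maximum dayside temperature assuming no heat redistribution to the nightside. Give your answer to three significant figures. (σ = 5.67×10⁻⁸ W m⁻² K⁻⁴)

T_ss ≈ 580 K

With no redistribution each surface element balances locally: S(1−A) = σT⁴.
T = [7470 × 0.86 / 5.67×10⁻⁸]^(1/4) = (1.13×10¹¹)^(1/4) = 580 K.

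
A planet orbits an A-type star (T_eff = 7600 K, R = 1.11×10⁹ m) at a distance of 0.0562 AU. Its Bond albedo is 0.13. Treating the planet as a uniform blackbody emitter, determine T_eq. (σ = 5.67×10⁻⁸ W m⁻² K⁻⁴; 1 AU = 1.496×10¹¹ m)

T_eq ≈ 1890 K

d = 0.0562 AU = 8.41×10⁹ m.
L = 4πR_⋆²σT_⋆⁴ = 4π(1.11×10⁹)² × 5.67×10⁻⁸ × (7600)⁴ = 2.93×10²⁷ W.
S = L/(4πd²) = 3.30×10⁶ W m⁻².
Energy balance: absorbed = emitted ⇒ πR²·S(1−A) = 4πR²·σT_eq⁴, so T_eq⁴ = S(1−A)/(4σ).
T_eq = [3.30×10⁶ × 0.87 / (4 × 5.67×10⁻⁸)]^(1/4) = (1.26×10¹³)^(1/4) = 1890 K.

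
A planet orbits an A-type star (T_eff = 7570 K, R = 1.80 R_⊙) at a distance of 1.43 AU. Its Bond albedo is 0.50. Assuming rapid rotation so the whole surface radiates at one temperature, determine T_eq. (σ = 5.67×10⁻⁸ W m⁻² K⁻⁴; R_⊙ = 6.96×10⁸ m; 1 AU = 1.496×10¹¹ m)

T_eq ≈ 344 K

R_⋆ = 1.80 × 6.96×10⁸ = 1.25×10⁹ m.
d = 1.43 AU = 2.14×10¹¹ m.
L = 4πR_⋆²σT_⋆⁴ = 4π(1.25×10⁹)² × 5.67×10⁻⁸ × (7570)⁴ = 3.67×10²⁷ W.
S = L/(4πd²) = 6390 W m⁻².
Energy balance: absorbed = emitted ⇒ πR²·S(1−A) = 4πR²·σT_eq⁴, so T_eq⁴ = S(1−A)/(4σ).
T_eq = [6390 × 0.50 / (4 × 5.67×10⁻⁸)]^(1/4) = (1.41×10¹⁰)^(1/4) = 344 K.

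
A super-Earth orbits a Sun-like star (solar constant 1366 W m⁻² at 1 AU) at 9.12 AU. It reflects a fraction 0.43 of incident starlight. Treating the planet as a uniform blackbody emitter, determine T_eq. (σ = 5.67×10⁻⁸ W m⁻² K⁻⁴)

T_eq ≈ 80.2 K

Flux at 9.12 AU: S = 1366/9.12² = 16.4 W m⁻².
Energy balance: absorbed = emitted ⇒ πR²·S(1−A) = 4πR²·σT_eq⁴, so T_eq⁴ = S(1−A)/(4σ).
T_eq = [16.4 × 0.57 / (4 × 5.67×10⁻⁸)]^(1/4) = (4.13×10⁷)^(1/4) = 80.2 K.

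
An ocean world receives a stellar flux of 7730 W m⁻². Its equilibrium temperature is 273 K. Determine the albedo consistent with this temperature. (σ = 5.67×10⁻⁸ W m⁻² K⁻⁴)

A ≈ 0.84

From T_eq⁴ = S(1−A)/(4σ): 1−A = 4σT_eq⁴/S.
1−A = 4 × 5.67×10⁻⁸ × (273)⁴ / 7730 = 0.163.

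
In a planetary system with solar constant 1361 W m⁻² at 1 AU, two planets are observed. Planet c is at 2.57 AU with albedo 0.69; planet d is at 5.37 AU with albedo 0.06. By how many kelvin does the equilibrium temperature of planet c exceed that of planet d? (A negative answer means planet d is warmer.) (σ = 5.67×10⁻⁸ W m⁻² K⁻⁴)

T_eq = [S₀(1−A)/(4σd²)]^(1/4), so T ∝ (1−A)^(1/4) / √d.
T₁ = [1361×0.31/(4×5.67×10⁻⁸×2.57²)]^(1/4) = 129.55 K.
T₂ = [1361×0.94/(4×5.67×10⁻⁸×5.37²)]^(1/4) = 118.26 K.

ΔT ≈ 11.3 K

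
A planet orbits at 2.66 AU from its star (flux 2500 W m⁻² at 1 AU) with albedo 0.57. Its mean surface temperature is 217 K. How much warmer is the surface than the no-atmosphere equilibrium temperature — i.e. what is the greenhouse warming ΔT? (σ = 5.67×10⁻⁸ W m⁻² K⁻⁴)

ΔT ≈ 56.1 K

S = 2500/2.66² = 353.3 W m⁻².
T_eq = [S(1−A)/(4σ)]^(1/4) = [353.3×0.43/(4×5.67×10⁻⁸)]^(1/4) = 160.9 K.
ΔT = T_surf − T_eq = 217 − 160.9.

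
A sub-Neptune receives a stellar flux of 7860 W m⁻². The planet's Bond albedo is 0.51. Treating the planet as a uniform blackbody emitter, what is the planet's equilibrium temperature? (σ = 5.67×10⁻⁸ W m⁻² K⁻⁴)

Energy balance: absorbed = emitted ⇒ πR²·S(1−A) = 4πR²·σT_eq⁴, so T_eq⁴ = S(1−A)/(4σ).
T_eq = [7860 × 0.49 / (4 × 5.67×10⁻⁸)]^(1/4) = (1.70×10¹⁰)^(1/4) = 361 K.

T_eq ≈ 361 K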